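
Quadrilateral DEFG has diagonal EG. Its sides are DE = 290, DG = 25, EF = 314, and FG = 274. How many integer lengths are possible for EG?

From triangle DEG: 265 < EG < 315.
From triangle FEG: 40 < EG < 588.
Intersection: 265 < EG < 315, so integers 266 through 314: 49 values.

49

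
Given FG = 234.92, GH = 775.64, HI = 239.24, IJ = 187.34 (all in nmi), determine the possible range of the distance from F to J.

114.14 ≤ FJ ≤ 1437.14 nmi

The maximum is all hops collinear in one direction: 234.92 + 775.64 + 239.24 + 187.34 = 1437.14.
The longest hop is 775.64; the others sum to 661.50. Folding the others back against it leaves at least 775.64 − 661.50 = 114.14.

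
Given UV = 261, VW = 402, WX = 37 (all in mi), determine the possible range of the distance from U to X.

The maximum is all hops collinear in one direction: 261 + 402 + 37 = 700.
The longest hop is 402; the others sum to 298. Folding the others back against it leaves at least 402 − 298 = 104.

104 ≤ UX ≤ 700 mi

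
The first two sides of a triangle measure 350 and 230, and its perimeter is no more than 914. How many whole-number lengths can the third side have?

214

Triangle inequality: 120 < x < 580. Perimeter ≤ 914 gives x ≤ 914 − 350 − 230 = 334.
So 120 < x ≤ 334; integers 121 through 334: 214 values.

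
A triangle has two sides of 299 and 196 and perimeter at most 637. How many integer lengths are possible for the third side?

39

Triangle inequality: 103 < x < 495. Perimeter ≤ 637 gives x ≤ 637 − 299 − 196 = 142.
So 103 < x ≤ 142; integers 104 through 142: 39 values.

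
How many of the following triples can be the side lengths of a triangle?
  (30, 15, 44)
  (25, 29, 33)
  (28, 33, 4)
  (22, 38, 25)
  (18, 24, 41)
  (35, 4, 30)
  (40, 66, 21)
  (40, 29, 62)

5

(15,30,44): 15+30 > 44 → valid
(25,29,33): 25+29 > 33 → valid
(4,28,33): 4+28 ≤ 33 → not valid
(22,25,38): 22+25 > 38 → valid
(18,24,41): 18+24 > 41 → valid
(4,30,35): 4+30 ≤ 35 → not valid
(21,40,66): 21+40 ≤ 66 → not valid
(29,40,62): 29+40 > 62 → valid
5 of the 8 triples form a triangle.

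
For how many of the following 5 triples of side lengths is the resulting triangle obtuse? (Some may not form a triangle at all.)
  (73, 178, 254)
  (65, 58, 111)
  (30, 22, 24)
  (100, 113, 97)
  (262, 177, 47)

(73,178,254): 73+178 ≤ 254, not a triangle
(65,58,111): 58²+65² = 7589 < 12321 = 111² → obtuse
(30,22,24): 22²+24² = 1060 > 900 = 30² → acute
(100,113,97): 97²+100² = 19409 > 12769 = 113² → acute
(262,177,47): 47+177 ≤ 262, not a triangle
1 of the 5 is obtuse.

1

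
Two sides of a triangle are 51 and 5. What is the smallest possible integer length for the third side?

The third side must be strictly greater than |51 − 5| = 46.
The smallest integer above 46 is 47.

47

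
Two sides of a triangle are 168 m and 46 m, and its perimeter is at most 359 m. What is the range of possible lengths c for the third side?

Triangle inequality alone gives 122 < c < 214.
The perimeter condition gives c ≤ 359 − 168 − 46 = 145.
Intersecting the two: 122 < c ≤ 145.

122 < c ≤ 145 m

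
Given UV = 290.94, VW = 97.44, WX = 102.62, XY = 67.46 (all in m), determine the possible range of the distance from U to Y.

23.42 ≤ UY ≤ 558.46 m

The maximum is all hops collinear in one direction: 290.94 + 97.44 + 102.62 + 67.46 = 558.46.
The longest hop is 290.94; the others sum to 267.52. Folding the others back against it leaves at least 290.94 − 267.52 = 23.42.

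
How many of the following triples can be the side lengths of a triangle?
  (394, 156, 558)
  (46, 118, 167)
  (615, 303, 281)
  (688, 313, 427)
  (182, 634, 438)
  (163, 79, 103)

(156,394,558): 156+394 ≤ 558 → not valid
(46,118,167): 46+118 ≤ 167 → not valid
(281,303,615): 281+303 ≤ 615 → not valid
(313,427,688): 313+427 > 688 → valid
(182,438,634): 182+438 ≤ 634 → not valid
(79,103,163): 79+103 > 163 → valid
2 of the 6 triples form a triangle.

2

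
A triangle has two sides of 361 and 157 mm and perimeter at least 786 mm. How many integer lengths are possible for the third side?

Triangle inequality: 204 < x < 518. Perimeter ≥ 786 gives x ≥ 786 − 361 − 157 = 268.
So 268 ≤ x < 518; integers 268 through 517: 250 values.

250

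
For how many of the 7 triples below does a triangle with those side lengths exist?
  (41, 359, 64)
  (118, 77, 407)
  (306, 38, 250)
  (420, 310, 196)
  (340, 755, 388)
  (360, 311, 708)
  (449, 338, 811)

(41,64,359): 41+64 ≤ 359 → not valid
(77,118,407): 77+118 ≤ 407 → not valid
(38,250,306): 38+250 ≤ 306 → not valid
(196,310,420): 196+310 > 420 → valid
(340,388,755): 340+388 ≤ 755 → not valid
(311,360,708): 311+360 ≤ 708 → not valid
(338,449,811): 338+449 ≤ 811 → not valid
1 of the 7 triples forms a triangle.

1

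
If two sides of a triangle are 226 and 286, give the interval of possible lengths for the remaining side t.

By the triangle inequality, t must be less than 226 + 286 = 512 and greater than |226 − 286| = 60.

60 < t < 512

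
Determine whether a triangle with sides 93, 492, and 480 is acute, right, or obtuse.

Compare the square of the longest side to the sum of squares of the other two: 93² + 480² = 239049 < 242064 = 492².

obtuse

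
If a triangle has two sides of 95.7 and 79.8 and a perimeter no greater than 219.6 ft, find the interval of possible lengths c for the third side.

Triangle inequality alone gives 15.9 < c < 175.5.
The perimeter condition gives c ≤ 219.6 − 95.7 − 79.8 = 44.1.
Intersecting the two: 15.9 < c ≤ 44.1.

15.9 < c ≤ 44.1 ft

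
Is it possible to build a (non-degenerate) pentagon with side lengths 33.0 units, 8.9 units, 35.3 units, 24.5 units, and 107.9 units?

No

For a pentagon, each side must be shorter than the sum of the others.
Here the longest side is 107.9, but the remaining 4 sides sum to only 101.7.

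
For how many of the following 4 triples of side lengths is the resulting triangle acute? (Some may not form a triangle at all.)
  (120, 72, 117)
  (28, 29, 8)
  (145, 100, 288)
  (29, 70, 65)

3

(120,72,117): 72²+117² = 18873 > 14400 = 120² → acute
(28,29,8): 8²+28² = 848 > 841 = 29² → acute
(145,100,288): 100+145 ≤ 288, not a triangle
(29,70,65): 29²+65² = 5066 > 4900 = 70² → acute
3 of the 4 are acute.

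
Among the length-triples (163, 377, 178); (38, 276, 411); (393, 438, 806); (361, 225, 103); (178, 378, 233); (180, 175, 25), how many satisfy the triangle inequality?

3

(163,178,377): 163+178 ≤ 377 → not valid
(38,276,411): 38+276 ≤ 411 → not valid
(393,438,806): 393+438 > 806 → valid
(103,225,361): 103+225 ≤ 361 → not valid
(178,233,378): 178+233 > 378 → valid
(25,175,180): 25+175 > 180 → valid
3 of the 6 triples form a triangle.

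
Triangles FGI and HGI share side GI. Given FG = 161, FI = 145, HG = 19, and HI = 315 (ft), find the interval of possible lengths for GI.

From triangle FGI: |161 − 145| < GI < 161 + 145, i.e. 16 < GI < 306.
From triangle HGI: 296 < GI < 334.
Both must hold, so GI lies in the intersection.

296 < GI < 306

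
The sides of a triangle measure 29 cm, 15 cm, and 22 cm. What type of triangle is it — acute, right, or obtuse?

Compare the square of the longest side to the sum of squares of the other two: 15² + 22² = 709 < 841 = 29².

obtuse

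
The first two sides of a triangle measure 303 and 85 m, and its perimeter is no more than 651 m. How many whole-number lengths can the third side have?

Triangle inequality: 218 < x < 388. Perimeter ≤ 651 gives x ≤ 651 − 303 − 85 = 263.
So 218 < x ≤ 263; integers 219 through 263: 45 values.

45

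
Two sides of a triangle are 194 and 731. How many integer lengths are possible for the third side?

The third side lies in the open interval (537, 925).
Integers from 538 to 924 inclusive: 924 − 538 + 1 = 387.

387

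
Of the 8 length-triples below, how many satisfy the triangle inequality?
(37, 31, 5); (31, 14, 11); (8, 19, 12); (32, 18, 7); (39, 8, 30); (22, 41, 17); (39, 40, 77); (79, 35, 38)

2

(5,31,37): 5+31 ≤ 37 → not valid
(11,14,31): 11+14 ≤ 31 → not valid
(8,12,19): 8+12 > 19 → valid
(7,18,32): 7+18 ≤ 32 → not valid
(8,30,39): 8+30 ≤ 39 → not valid
(17,22,41): 17+22 ≤ 41 → not valid
(39,40,77): 39+40 > 77 → valid
(35,38,79): 35+38 ≤ 79 → not valid
2 of the 8 triples form a triangle.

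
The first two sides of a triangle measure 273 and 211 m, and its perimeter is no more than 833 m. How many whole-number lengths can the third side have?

287

Triangle inequality: 62 < x < 484. Perimeter ≤ 833 gives x ≤ 833 − 273 − 211 = 349.
So 62 < x ≤ 349; integers 63 through 349: 287 values.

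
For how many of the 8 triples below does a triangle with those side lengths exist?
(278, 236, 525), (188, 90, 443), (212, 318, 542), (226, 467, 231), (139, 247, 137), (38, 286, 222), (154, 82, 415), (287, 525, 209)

1

(236,278,525): 236+278 ≤ 525 → not valid
(90,188,443): 90+188 ≤ 443 → not valid
(212,318,542): 212+318 ≤ 542 → not valid
(226,231,467): 226+231 ≤ 467 → not valid
(137,139,247): 137+139 > 247 → valid
(38,222,286): 38+222 ≤ 286 → not valid
(82,154,415): 82+154 ≤ 415 → not valid
(209,287,525): 209+287 ≤ 525 → not valid
1 of the 8 triples forms a triangle.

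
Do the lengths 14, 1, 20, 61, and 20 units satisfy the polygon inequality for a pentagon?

No

For a pentagon, each side must be shorter than the sum of the others.
Here the longest side is 61, but the remaining 4 sides sum to only 55.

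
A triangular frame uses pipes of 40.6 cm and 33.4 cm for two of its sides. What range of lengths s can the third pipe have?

7.2 < s < 74.0

By the triangle inequality, s must be less than 40.6 + 33.4 = 74.0 and greater than |40.6 − 33.4| = 7.2.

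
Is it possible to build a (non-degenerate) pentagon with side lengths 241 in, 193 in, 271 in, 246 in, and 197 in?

A pentagon exists iff every side is shorter than the sum of the others — equivalently, the longest side is less than the sum of the rest.
Longest side 271 < 877 (sum of the remaining 4), so yes.

Yes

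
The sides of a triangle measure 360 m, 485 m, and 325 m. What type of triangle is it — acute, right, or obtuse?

Compare the square of the longest side to the sum of squares of the other two: 325² + 360² = 235225 = 485².

right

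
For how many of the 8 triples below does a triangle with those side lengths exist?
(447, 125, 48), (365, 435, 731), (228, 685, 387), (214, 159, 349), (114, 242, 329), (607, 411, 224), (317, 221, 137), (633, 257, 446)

6

(48,125,447): 48+125 ≤ 447 → not valid
(365,435,731): 365+435 > 731 → valid
(228,387,685): 228+387 ≤ 685 → not valid
(159,214,349): 159+214 > 349 → valid
(114,242,329): 114+242 > 329 → valid
(224,411,607): 224+411 > 607 → valid
(137,221,317): 137+221 > 317 → valid
(257,446,633): 257+446 > 633 → valid
6 of the 8 triples form a triangle.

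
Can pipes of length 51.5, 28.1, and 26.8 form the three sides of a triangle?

Yes

The longest side is 51.5, and the other two sum to 54.9.
Since 54.9 > 51.5, the triangle inequality holds.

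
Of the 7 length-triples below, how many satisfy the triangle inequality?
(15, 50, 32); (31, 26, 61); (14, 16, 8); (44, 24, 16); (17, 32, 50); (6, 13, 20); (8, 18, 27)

1

(15,32,50): 15+32 ≤ 50 → not valid
(26,31,61): 26+31 ≤ 61 → not valid
(8,14,16): 8+14 > 16 → valid
(16,24,44): 16+24 ≤ 44 → not valid
(17,32,50): 17+32 ≤ 50 → not valid
(6,13,20): 6+13 ≤ 20 → not valid
(8,18,27): 8+18 ≤ 27 → not valid
1 of the 7 triples forms a triangle.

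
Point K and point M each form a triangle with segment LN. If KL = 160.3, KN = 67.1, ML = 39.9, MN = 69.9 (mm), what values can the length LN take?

From triangle KLN: |160.3 − 67.1| < LN < 160.3 + 67.1, i.e. 93.2 < LN < 227.4.
From triangle MLN: 30.0 < LN < 109.8.
Both must hold, so LN lies in the intersection.

93.2 < LN < 109.8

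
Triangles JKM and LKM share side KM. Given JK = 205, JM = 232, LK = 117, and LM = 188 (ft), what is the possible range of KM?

From triangle JKM: |205 − 232| < KM < 205 + 232, i.e. 27 < KM < 437.
From triangle LKM: 71 < KM < 305.
Both must hold, so KM lies in the intersection.

71 < KM < 305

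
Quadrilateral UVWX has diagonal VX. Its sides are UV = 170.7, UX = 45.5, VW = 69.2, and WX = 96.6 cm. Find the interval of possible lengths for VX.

125.2 < VX < 165.8

From triangle UVX: |170.7 − 45.5| < VX < 170.7 + 45.5, i.e. 125.2 < VX < 216.2.
From triangle WVX: 27.4 < VX < 165.8.
Both must hold, so VX lies in the intersection.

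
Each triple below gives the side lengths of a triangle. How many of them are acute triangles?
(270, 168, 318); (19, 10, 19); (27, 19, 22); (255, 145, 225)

(270,168,318): 168²+270² = 101124 = 318² → right
(19,10,19): 10²+19² = 461 > 361 = 19² → acute
(27,19,22): 19²+22² = 845 > 729 = 27² → acute
(255,145,225): 145²+225² = 71650 > 65025 = 255² → acute
3 of the 4 are acute.

3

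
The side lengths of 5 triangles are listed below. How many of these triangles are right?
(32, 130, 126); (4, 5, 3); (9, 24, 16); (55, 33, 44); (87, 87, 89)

(32,130,126): 32²+126² = 16900 = 130² → right
(4,5,3): 3²+4² = 25 = 5² → right
(9,24,16): 9²+16² = 337 < 576 = 24² → obtuse
(55,33,44): 33²+44² = 3025 = 55² → right
(87,87,89): 87²+87² = 15138 > 7921 = 89² → acute
3 of the 5 are right.

3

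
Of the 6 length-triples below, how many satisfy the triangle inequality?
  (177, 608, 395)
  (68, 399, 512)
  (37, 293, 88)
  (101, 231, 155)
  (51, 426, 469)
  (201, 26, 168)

2

(177,395,608): 177+395 ≤ 608 → not valid
(68,399,512): 68+399 ≤ 512 → not valid
(37,88,293): 37+88 ≤ 293 → not valid
(101,155,231): 101+155 > 231 → valid
(51,426,469): 51+426 > 469 → valid
(26,168,201): 26+168 ≤ 201 → not valid
2 of the 6 triples form a triangle.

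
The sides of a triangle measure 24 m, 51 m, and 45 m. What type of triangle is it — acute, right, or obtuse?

Compare the square of the longest side to the sum of squares of the other two: 24² + 45² = 2601 = 51².

right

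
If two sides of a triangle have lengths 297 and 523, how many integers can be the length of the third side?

The third side lies in the open interval (226, 820).
Integers from 227 to 819 inclusive: 819 − 227 + 1 = 593.

593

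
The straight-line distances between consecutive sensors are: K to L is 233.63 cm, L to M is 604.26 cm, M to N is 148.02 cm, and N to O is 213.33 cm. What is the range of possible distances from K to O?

9.28 ≤ KO ≤ 1199.24 cm

The maximum is all hops collinear in one direction: 233.63 + 604.26 + 148.02 + 213.33 = 1199.24.
The longest hop is 604.26; the others sum to 594.98. Folding the others back against it leaves at least 604.26 − 594.98 = 9.28.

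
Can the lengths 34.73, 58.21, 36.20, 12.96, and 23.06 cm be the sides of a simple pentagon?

Yes

A pentagon exists iff every side is shorter than the sum of the others — equivalently, the longest side is less than the sum of the rest.
Longest side 58.21 < 106.95 (sum of the remaining 4), so yes.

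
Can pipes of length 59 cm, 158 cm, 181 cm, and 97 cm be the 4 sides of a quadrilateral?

A quadrilateral exists iff every side is shorter than the sum of the others — equivalently, the longest side is less than the sum of the rest.
Longest side 181 < 314 (sum of the remaining 3), so yes.

Yes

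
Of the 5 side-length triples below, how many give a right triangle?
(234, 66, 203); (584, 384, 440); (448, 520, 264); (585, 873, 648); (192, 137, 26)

(234,66,203): 66²+203² = 45565 < 54756 = 234² → obtuse
(584,384,440): 384²+440² = 341056 = 584² → right
(448,520,264): 264²+448² = 270400 = 520² → right
(585,873,648): 585²+648² = 762129 = 873² → right
(192,137,26): 26+137 ≤ 192, not a triangle
3 of the 5 are right.

3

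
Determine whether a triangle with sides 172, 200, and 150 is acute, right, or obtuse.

Compare the square of the longest side to the sum of squares of the other two: 150² + 172² = 52084 > 40000 = 200².

acute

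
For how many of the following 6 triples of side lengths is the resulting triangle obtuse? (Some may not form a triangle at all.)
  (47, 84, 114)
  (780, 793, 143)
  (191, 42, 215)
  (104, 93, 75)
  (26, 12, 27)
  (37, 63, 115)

(47,84,114): 47²+84² = 9265 < 12996 = 114² → obtuse
(780,793,143): 143²+780² = 628849 = 793² → right
(191,42,215): 42²+191² = 38245 < 46225 = 215² → obtuse
(104,93,75): 75²+93² = 14274 > 10816 = 104² → acute
(26,12,27): 12²+26² = 820 > 729 = 27² → acute
(37,63,115): 37+63 ≤ 115, not a triangle
2 of the 6 are obtuse.

2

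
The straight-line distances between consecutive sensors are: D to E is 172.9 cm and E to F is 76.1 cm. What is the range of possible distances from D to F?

96.8 ≤ DF ≤ 249.0 cm

By the triangle inequality, |172.9 − 76.1| ≤ DF ≤ 172.9 + 76.1.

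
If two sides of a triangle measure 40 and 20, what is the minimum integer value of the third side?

The third side must be strictly greater than |40 − 20| = 20.
The smallest integer above 20 is 21.

21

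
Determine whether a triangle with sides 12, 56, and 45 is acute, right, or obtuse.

obtuse

Compare the square of the longest side to the sum of squares of the other two: 12² + 45² = 2169 < 3136 = 56².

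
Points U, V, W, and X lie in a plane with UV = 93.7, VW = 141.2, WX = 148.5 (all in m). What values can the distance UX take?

0 ≤ UX ≤ 383.4 m

The maximum is all hops collinear in one direction: 93.7 + 141.2 + 148.5 = 383.4.
The longest hop is 148.5; the others sum to 234.9. Since 148.5 ≤ 234.9, the path can fold back on itself completely, so the minimum distance is 0.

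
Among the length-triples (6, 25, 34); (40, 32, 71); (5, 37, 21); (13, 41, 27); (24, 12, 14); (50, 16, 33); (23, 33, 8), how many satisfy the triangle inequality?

(6,25,34): 6+25 ≤ 34 → not valid
(32,40,71): 32+40 > 71 → valid
(5,21,37): 5+21 ≤ 37 → not valid
(13,27,41): 13+27 ≤ 41 → not valid
(12,14,24): 12+14 > 24 → valid
(16,33,50): 16+33 ≤ 50 → not valid
(8,23,33): 8+23 ≤ 33 → not valid
2 of the 7 triples form a triangle.

2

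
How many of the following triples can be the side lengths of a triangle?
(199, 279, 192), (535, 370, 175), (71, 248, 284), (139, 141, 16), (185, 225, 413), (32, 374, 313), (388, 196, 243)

5

(192,199,279): 192+199 > 279 → valid
(175,370,535): 175+370 > 535 → valid
(71,248,284): 71+248 > 284 → valid
(16,139,141): 16+139 > 141 → valid
(185,225,413): 185+225 ≤ 413 → not valid
(32,313,374): 32+313 ≤ 374 → not valid
(196,243,388): 196+243 > 388 → valid
5 of the 7 triples form a triangle.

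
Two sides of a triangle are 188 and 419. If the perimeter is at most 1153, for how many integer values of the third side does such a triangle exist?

315

Triangle inequality: 231 < x < 607. Perimeter ≤ 1153 gives x ≤ 1153 − 188 − 419 = 546.
So 231 < x ≤ 546; integers 232 through 546: 315 values.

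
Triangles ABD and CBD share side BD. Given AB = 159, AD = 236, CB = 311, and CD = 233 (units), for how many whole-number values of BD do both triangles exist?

From triangle ABD: 77 < BD < 395.
From triangle CBD: 78 < BD < 544.
Intersection: 78 < BD < 395, so integers 79 through 394: 316 values.

316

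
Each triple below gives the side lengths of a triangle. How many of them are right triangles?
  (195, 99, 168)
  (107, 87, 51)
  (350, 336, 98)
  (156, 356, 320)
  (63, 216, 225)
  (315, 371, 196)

(195,99,168): 99²+168² = 38025 = 195² → right
(107,87,51): 51²+87² = 10170 < 11449 = 107² → obtuse
(350,336,98): 98²+336² = 122500 = 350² → right
(156,356,320): 156²+320² = 126736 = 356² → right
(63,216,225): 63²+216² = 50625 = 225² → right
(315,371,196): 196²+315² = 137641 = 371² → right
5 of the 6 are right.

5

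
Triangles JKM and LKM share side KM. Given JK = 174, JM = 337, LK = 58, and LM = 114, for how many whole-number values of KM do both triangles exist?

From triangle JKM: 163 < KM < 511.
From triangle LKM: 56 < KM < 172.
Intersection: 163 < KM < 172, so integers 164 through 171: 8 values.

8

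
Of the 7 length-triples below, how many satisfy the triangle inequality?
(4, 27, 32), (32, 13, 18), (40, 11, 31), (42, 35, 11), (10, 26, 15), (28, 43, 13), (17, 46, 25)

(4,27,32): 4+27 ≤ 32 → not valid
(13,18,32): 13+18 ≤ 32 → not valid
(11,31,40): 11+31 > 40 → valid
(11,35,42): 11+35 > 42 → valid
(10,15,26): 10+15 ≤ 26 → not valid
(13,28,43): 13+28 ≤ 43 → not valid
(17,25,46): 17+25 ≤ 46 → not valid
2 of the 7 triples form a triangle.

2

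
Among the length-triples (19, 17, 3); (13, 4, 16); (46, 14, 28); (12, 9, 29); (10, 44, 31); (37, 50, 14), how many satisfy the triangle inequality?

3

(3,17,19): 3+17 > 19 → valid
(4,13,16): 4+13 > 16 → valid
(14,28,46): 14+28 ≤ 46 → not valid
(9,12,29): 9+12 ≤ 29 → not valid
(10,31,44): 10+31 ≤ 44 → not valid
(14,37,50): 14+37 > 50 → valid
3 of the 6 triples form a triangle.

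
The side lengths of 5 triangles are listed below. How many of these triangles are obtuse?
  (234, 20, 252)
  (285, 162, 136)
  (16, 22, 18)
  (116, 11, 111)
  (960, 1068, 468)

3

(234,20,252): 20²+234² = 55156 < 63504 = 252² → obtuse
(285,162,136): 136²+162² = 44740 < 81225 = 285² → obtuse
(16,22,18): 16²+18² = 580 > 484 = 22² → acute
(116,11,111): 11²+111² = 12442 < 13456 = 116² → obtuse
(960,1068,468): 468²+960² = 1140624 = 1068² → right
3 of the 5 are obtuse.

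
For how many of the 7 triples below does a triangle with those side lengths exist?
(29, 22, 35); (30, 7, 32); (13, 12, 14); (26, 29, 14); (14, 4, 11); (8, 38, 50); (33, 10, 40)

(22,29,35): 22+29 > 35 → valid
(7,30,32): 7+30 > 32 → valid
(12,13,14): 12+13 > 14 → valid
(14,26,29): 14+26 > 29 → valid
(4,11,14): 4+11 > 14 → valid
(8,38,50): 8+38 ≤ 50 → not valid
(10,33,40): 10+33 > 40 → valid
6 of the 7 triples form a triangle.

6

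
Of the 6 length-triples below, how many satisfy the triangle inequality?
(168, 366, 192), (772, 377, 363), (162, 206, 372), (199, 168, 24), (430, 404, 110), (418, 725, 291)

(168,192,366): 168+192 ≤ 366 → not valid
(363,377,772): 363+377 ≤ 772 → not valid
(162,206,372): 162+206 ≤ 372 → not valid
(24,168,199): 24+168 ≤ 199 → not valid
(110,404,430): 110+404 > 430 → valid
(291,418,725): 291+418 ≤ 725 → not valid
1 of the 6 triples forms a triangle.

1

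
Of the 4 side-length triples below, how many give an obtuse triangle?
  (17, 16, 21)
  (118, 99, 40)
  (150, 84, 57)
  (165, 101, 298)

1

(17,16,21): 16²+17² = 545 > 441 = 21² → acute
(118,99,40): 40²+99² = 11401 < 13924 = 118² → obtuse
(150,84,57): 57+84 ≤ 150, not a triangle
(165,101,298): 101+165 ≤ 298, not a triangle
1 of the 4 is obtuse.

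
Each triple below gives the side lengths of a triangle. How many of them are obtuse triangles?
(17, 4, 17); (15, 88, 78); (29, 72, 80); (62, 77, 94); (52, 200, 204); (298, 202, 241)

2

(17,4,17): 4²+17² = 305 > 289 = 17² → acute
(15,88,78): 15²+78² = 6309 < 7744 = 88² → obtuse
(29,72,80): 29²+72² = 6025 < 6400 = 80² → obtuse
(62,77,94): 62²+77² = 9773 > 8836 = 94² → acute
(52,200,204): 52²+200² = 42704 > 41616 = 204² → acute
(298,202,241): 202²+241² = 98885 > 88804 = 298² → acute
2 of the 6 are obtuse.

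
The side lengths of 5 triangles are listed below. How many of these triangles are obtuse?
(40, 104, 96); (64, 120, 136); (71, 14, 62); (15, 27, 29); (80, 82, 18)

(40,104,96): 40²+96² = 10816 = 104² → right
(64,120,136): 64²+120² = 18496 = 136² → right
(71,14,62): 14²+62² = 4040 < 5041 = 71² → obtuse
(15,27,29): 15²+27² = 954 > 841 = 29² → acute
(80,82,18): 18²+80² = 6724 = 82² → right
1 of the 5 is obtuse.

1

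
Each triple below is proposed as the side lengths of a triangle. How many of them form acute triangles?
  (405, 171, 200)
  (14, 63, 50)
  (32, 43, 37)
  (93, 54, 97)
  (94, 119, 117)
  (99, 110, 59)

(405,171,200): 171+200 ≤ 405, not a triangle
(14,63,50): 14²+50² = 2696 < 3969 = 63² → obtuse
(32,43,37): 32²+37² = 2393 > 1849 = 43² → acute
(93,54,97): 54²+93² = 11565 > 9409 = 97² → acute
(94,119,117): 94²+117² = 22525 > 14161 = 119² → acute
(99,110,59): 59²+99² = 13282 > 12100 = 110² → acute
4 of the 6 are acute.

4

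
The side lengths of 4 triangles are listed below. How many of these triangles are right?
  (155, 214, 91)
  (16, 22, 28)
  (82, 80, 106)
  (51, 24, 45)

(155,214,91): 91²+155² = 32306 < 45796 = 214² → obtuse
(16,22,28): 16²+22² = 740 < 784 = 28² → obtuse
(82,80,106): 80²+82² = 13124 > 11236 = 106² → acute
(51,24,45): 24²+45² = 2601 = 51² → right
1 of the 4 is right.

1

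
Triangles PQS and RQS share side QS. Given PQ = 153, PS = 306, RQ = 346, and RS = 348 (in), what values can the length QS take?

From triangle PQS: |153 − 306| < QS < 153 + 306, i.e. 153 < QS < 459.
From triangle RQS: 2 < QS < 694.
Both must hold, so QS lies in the intersection.

153 < QS < 459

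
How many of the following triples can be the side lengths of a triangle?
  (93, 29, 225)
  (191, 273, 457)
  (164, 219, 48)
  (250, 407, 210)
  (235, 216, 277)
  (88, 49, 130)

4

(29,93,225): 29+93 ≤ 225 → not valid
(191,273,457): 191+273 > 457 → valid
(48,164,219): 48+164 ≤ 219 → not valid
(210,250,407): 210+250 > 407 → valid
(216,235,277): 216+235 > 277 → valid
(49,88,130): 49+88 > 130 → valid
4 of the 6 triples form a triangle.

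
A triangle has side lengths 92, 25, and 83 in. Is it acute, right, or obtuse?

obtuse

Compare the square of the longest side to the sum of squares of the other two: 25² + 83² = 7514 < 8464 = 92².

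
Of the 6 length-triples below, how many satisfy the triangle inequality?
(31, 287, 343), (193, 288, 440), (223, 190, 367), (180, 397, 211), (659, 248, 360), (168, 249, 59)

(31,287,343): 31+287 ≤ 343 → not valid
(193,288,440): 193+288 > 440 → valid
(190,223,367): 190+223 > 367 → valid
(180,211,397): 180+211 ≤ 397 → not valid
(248,360,659): 248+360 ≤ 659 → not valid
(59,168,249): 59+168 ≤ 249 → not valid
2 of the 6 triples form a triangle.

2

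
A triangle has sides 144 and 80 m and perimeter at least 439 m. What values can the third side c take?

215 ≤ c < 224

Triangle inequality alone gives 64 < c < 224.
The perimeter condition gives c ≥ 439 − 144 − 80 = 215.
Intersecting the two: 215 ≤ c < 224.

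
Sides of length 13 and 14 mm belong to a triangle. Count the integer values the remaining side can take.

25

The third side lies in the open interval (1, 27).
Integers from 2 to 26 inclusive: 26 − 2 + 1 = 25.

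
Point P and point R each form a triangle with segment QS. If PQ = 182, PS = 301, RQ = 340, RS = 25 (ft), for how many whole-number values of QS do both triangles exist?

49

From triangle PQS: 119 < QS < 483.
From triangle RQS: 315 < QS < 365.
Intersection: 315 < QS < 365, so integers 316 through 364: 49 values.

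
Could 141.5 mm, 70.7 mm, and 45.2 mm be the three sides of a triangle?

The longest side is 141.5, but the other two sum to only 115.9.
115.9 < 141.5, so the triangle inequality fails.

No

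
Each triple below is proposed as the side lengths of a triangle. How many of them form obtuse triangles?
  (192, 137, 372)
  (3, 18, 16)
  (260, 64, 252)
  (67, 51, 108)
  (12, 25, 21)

3

(192,137,372): 137+192 ≤ 372, not a triangle
(3,18,16): 3²+16² = 265 < 324 = 18² → obtuse
(260,64,252): 64²+252² = 67600 = 260² → right
(67,51,108): 51²+67² = 7090 < 11664 = 108² → obtuse
(12,25,21): 12²+21² = 585 < 625 = 25² → obtuse
3 of the 5 are obtuse.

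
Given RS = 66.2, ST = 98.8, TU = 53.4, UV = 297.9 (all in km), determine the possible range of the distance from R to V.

79.5 ≤ RV ≤ 516.3 km

The maximum is all hops collinear in one direction: 66.2 + 98.8 + 53.4 + 297.9 = 516.3.
The longest hop is 297.9; the others sum to 218.4. Folding the others back against it leaves at least 297.9 − 218.4 = 79.5.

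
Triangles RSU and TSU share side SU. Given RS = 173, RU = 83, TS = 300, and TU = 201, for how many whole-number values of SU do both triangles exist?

156

From triangle RSU: 90 < SU < 256.
From triangle TSU: 99 < SU < 501.
Intersection: 99 < SU < 256, so integers 100 through 255: 156 values.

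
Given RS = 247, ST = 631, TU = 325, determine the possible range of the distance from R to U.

The maximum is all hops collinear in one direction: 247 + 631 + 325 = 1203.
The longest hop is 631; the others sum to 572. Folding the others back against it leaves at least 631 − 572 = 59.

59 ≤ RU ≤ 1203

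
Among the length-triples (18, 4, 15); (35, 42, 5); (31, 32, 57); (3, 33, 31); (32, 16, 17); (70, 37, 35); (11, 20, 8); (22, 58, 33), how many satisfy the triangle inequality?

5

(4,15,18): 4+15 > 18 → valid
(5,35,42): 5+35 ≤ 42 → not valid
(31,32,57): 31+32 > 57 → valid
(3,31,33): 3+31 > 33 → valid
(16,17,32): 16+17 > 32 → valid
(35,37,70): 35+37 > 70 → valid
(8,11,20): 8+11 ≤ 20 → not valid
(22,33,58): 22+33 ≤ 58 → not valid
5 of the 8 triples form a triangle.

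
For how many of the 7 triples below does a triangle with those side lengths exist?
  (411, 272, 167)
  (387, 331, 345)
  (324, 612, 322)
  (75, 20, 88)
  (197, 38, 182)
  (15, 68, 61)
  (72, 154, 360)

(167,272,411): 167+272 > 411 → valid
(331,345,387): 331+345 > 387 → valid
(322,324,612): 322+324 > 612 → valid
(20,75,88): 20+75 > 88 → valid
(38,182,197): 38+182 > 197 → valid
(15,61,68): 15+61 > 68 → valid
(72,154,360): 72+154 ≤ 360 → not valid
6 of the 7 triples form a triangle.

6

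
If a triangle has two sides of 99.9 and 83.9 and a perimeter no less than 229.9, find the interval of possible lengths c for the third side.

46.1 ≤ c < 183.8

Triangle inequality alone gives 16.0 < c < 183.8.
The perimeter condition gives c ≥ 229.9 − 99.9 − 83.9 = 46.1.
Intersecting the two: 46.1 ≤ c < 183.8.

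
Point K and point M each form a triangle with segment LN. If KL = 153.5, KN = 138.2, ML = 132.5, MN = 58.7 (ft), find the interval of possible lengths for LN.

From triangle KLN: |153.5 − 138.2| < LN < 153.5 + 138.2, i.e. 15.3 < LN < 291.7.
From triangle MLN: 73.8 < LN < 191.2.
Both must hold, so LN lies in the intersection.

73.8 < LN < 191.2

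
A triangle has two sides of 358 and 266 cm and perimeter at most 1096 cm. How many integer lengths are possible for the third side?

380

Triangle inequality: 92 < x < 624. Perimeter ≤ 1096 gives x ≤ 1096 − 358 − 266 = 472.
So 92 < x ≤ 472; integers 93 through 472: 380 values.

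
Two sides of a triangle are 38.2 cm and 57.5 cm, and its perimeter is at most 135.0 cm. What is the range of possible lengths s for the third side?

19.3 < s ≤ 39.3

Triangle inequality alone gives 19.3 < s < 95.7.
The perimeter condition gives s ≤ 135.0 − 38.2 − 57.5 = 39.3.
Intersecting the two: 19.3 < s ≤ 39.3.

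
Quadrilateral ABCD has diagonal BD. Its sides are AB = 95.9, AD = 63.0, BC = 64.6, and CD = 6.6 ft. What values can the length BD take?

From triangle ABD: |95.9 − 63.0| < BD < 95.9 + 63.0, i.e. 32.9 < BD < 158.9.
From triangle CBD: 58.0 < BD < 71.2.
Both must hold, so BD lies in the intersection.

58.0 < BD < 71.2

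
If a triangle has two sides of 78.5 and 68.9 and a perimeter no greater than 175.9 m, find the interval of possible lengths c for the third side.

Triangle inequality alone gives 9.6 < c < 147.4.
The perimeter condition gives c ≤ 175.9 − 78.5 − 68.9 = 28.5.
Intersecting the two: 9.6 < c ≤ 28.5.

9.6 < c ≤ 28.5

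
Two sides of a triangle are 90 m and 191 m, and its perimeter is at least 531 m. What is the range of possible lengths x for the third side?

Triangle inequality alone gives 101 < x < 281.
The perimeter condition gives x ≥ 531 − 90 − 191 = 250.
Intersecting the two: 250 ≤ x < 281.

250 ≤ x < 281 m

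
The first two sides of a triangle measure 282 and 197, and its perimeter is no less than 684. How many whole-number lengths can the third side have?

274

Triangle inequality: 85 < x < 479. Perimeter ≥ 684 gives x ≥ 684 − 282 − 197 = 205.
So 205 ≤ x < 479; integers 205 through 478: 274 values.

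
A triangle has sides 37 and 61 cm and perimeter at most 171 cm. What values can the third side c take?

Triangle inequality alone gives 24 < c < 98.
The perimeter condition gives c ≤ 171 − 37 − 61 = 73.
Intersecting the two: 24 < c ≤ 73.

24 < c ≤ 73 cm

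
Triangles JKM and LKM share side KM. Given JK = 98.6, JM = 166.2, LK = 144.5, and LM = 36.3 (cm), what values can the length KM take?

From triangle JKM: |98.6 − 166.2| < KM < 98.6 + 166.2, i.e. 67.6 < KM < 264.8.
From triangle LKM: 108.2 < KM < 180.8.
Both must hold, so KM lies in the intersection.

108.2 < KM < 180.8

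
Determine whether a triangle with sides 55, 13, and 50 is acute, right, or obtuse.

obtuse

Compare the square of the longest side to the sum of squares of the other two: 13² + 50² = 2669 < 3025 = 55².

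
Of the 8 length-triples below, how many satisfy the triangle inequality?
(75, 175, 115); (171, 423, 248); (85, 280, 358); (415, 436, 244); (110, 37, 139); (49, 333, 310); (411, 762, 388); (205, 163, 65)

7

(75,115,175): 75+115 > 175 → valid
(171,248,423): 171+248 ≤ 423 → not valid
(85,280,358): 85+280 > 358 → valid
(244,415,436): 244+415 > 436 → valid
(37,110,139): 37+110 > 139 → valid
(49,310,333): 49+310 > 333 → valid
(388,411,762): 388+411 > 762 → valid
(65,163,205): 65+163 > 205 → valid
7 of the 8 triples form a triangle.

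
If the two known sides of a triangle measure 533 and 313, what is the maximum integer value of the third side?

845

The third side must be strictly less than 533 + 313 = 846.
The largest integer below 846 is 845.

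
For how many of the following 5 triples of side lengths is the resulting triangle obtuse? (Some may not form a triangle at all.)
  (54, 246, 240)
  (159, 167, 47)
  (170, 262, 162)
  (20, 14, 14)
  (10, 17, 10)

4

(54,246,240): 54²+240² = 60516 = 246² → right
(159,167,47): 47²+159² = 27490 < 27889 = 167² → obtuse
(170,262,162): 162²+170² = 55144 < 68644 = 262² → obtuse
(20,14,14): 14²+14² = 392 < 400 = 20² → obtuse
(10,17,10): 10²+10² = 200 < 289 = 17² → obtuse
4 of the 5 are obtuse.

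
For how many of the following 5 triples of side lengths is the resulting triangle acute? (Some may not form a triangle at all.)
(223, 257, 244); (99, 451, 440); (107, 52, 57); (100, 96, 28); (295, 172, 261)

2

(223,257,244): 223²+244² = 109265 > 66049 = 257² → acute
(99,451,440): 99²+440² = 203401 = 451² → right
(107,52,57): 52²+57² = 5953 < 11449 = 107² → obtuse
(100,96,28): 28²+96² = 10000 = 100² → right
(295,172,261): 172²+261² = 97705 > 87025 = 295² → acute
2 of the 5 are acute.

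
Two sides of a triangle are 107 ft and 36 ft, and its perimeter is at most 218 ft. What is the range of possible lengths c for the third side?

Triangle inequality alone gives 71 < c < 143.
The perimeter condition gives c ≤ 218 − 107 − 36 = 75.
Intersecting the two: 71 < c ≤ 75.

71 < c ≤ 75 ft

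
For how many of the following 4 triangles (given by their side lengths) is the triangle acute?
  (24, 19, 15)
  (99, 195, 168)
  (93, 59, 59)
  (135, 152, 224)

(24,19,15): 15²+19² = 586 > 576 = 24² → acute
(99,195,168): 99²+168² = 38025 = 195² → right
(93,59,59): 59²+59² = 6962 < 8649 = 93² → obtuse
(135,152,224): 135²+152² = 41329 < 50176 = 224² → obtuse
1 of the 4 is acute.

1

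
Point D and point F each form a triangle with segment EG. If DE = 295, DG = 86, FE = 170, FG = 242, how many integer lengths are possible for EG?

171

From triangle DEG: 209 < EG < 381.
From triangle FEG: 72 < EG < 412.
Intersection: 209 < EG < 381, so integers 210 through 380: 171 values.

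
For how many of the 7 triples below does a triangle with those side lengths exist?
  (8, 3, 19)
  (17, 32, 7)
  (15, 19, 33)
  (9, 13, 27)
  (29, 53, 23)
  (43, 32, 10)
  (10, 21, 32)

1

(3,8,19): 3+8 ≤ 19 → not valid
(7,17,32): 7+17 ≤ 32 → not valid
(15,19,33): 15+19 > 33 → valid
(9,13,27): 9+13 ≤ 27 → not valid
(23,29,53): 23+29 ≤ 53 → not valid
(10,32,43): 10+32 ≤ 43 → not valid
(10,21,32): 10+21 ≤ 32 → not valid
1 of the 7 triples forms a triangle.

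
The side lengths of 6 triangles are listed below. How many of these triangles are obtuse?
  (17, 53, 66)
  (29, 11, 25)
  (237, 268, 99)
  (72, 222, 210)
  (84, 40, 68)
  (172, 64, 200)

5

(17,53,66): 17²+53² = 3098 < 4356 = 66² → obtuse
(29,11,25): 11²+25² = 746 < 841 = 29² → obtuse
(237,268,99): 99²+237² = 65970 < 71824 = 268² → obtuse
(72,222,210): 72²+210² = 49284 = 222² → right
(84,40,68): 40²+68² = 6224 < 7056 = 84² → obtuse
(172,64,200): 64²+172² = 33680 < 40000 = 200² → obtuse
5 of the 6 are obtuse.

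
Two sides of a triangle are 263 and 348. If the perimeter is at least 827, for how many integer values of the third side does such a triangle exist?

395

Triangle inequality: 85 < x < 611. Perimeter ≥ 827 gives x ≥ 827 − 263 − 348 = 216.
So 216 ≤ x < 611; integers 216 through 610: 395 values.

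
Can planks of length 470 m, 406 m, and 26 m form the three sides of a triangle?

The longest side is 470, but the other two sum to only 432.
432 < 470, so the triangle inequality fails.

No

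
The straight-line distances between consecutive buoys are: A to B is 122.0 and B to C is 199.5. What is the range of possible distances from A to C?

77.5 ≤ AC ≤ 321.5

By the triangle inequality, |122.0 − 199.5| ≤ AC ≤ 122.0 + 199.5.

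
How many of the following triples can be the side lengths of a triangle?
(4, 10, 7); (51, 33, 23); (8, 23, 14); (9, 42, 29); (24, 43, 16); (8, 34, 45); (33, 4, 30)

(4,7,10): 4+7 > 10 → valid
(23,33,51): 23+33 > 51 → valid
(8,14,23): 8+14 ≤ 23 → not valid
(9,29,42): 9+29 ≤ 42 → not valid
(16,24,43): 16+24 ≤ 43 → not valid
(8,34,45): 8+34 ≤ 45 → not valid
(4,30,33): 4+30 > 33 → valid
3 of the 7 triples form a triangle.

3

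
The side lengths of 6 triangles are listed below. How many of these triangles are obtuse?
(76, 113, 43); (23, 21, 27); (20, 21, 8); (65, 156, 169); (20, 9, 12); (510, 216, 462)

(76,113,43): 43²+76² = 7625 < 12769 = 113² → obtuse
(23,21,27): 21²+23² = 970 > 729 = 27² → acute
(20,21,8): 8²+20² = 464 > 441 = 21² → acute
(65,156,169): 65²+156² = 28561 = 169² → right
(20,9,12): 9²+12² = 225 < 400 = 20² → obtuse
(510,216,462): 216²+462² = 260100 = 510² → right
2 of the 6 are obtuse.

2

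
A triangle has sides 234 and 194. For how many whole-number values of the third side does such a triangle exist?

The third side lies in the open interval (40, 428).
Integers from 41 to 427 inclusive: 427 − 41 + 1 = 387.

387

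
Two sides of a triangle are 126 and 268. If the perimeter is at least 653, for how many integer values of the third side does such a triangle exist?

Triangle inequality: 142 < x < 394. Perimeter ≥ 653 gives x ≥ 653 − 126 − 268 = 259.
So 259 ≤ x < 394; integers 259 through 393: 135 values.

135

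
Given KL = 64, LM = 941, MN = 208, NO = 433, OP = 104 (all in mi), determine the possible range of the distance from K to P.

132 ≤ KP ≤ 1750 mi

The maximum is all hops collinear in one direction: 64 + 941 + 208 + 433 + 104 = 1750.
The longest hop is 941; the others sum to 809. Folding the others back against it leaves at least 941 − 809 = 132.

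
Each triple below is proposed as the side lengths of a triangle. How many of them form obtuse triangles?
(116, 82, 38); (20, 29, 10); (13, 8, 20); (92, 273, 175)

(116,82,38): 38²+82² = 8168 < 13456 = 116² → obtuse
(20,29,10): 10²+20² = 500 < 841 = 29² → obtuse
(13,8,20): 8²+13² = 233 < 400 = 20² → obtuse
(92,273,175): 92+175 ≤ 273, not a triangle
3 of the 4 are obtuse.

3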